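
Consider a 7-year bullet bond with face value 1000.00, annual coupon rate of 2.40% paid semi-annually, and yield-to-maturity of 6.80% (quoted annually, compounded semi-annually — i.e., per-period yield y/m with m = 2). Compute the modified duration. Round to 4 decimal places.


Coupon per period c = face * coupon_rate / m = 12.000000
Periods per year m = 2; per-period yield y/m = 0.034000
Number of cashflows N = 14
Cashflows (t years, CF_t, discount factor 1/(1+y/m)^(m*t), PV):
  t = 0.5000: CF_t = 12.000000, DF = 0.967118, PV = 11.605416
  t = 1.0000: CF_t = 12.000000, DF = 0.935317, PV = 11.223806
  t = 1.5000: CF_t = 12.000000, DF = 0.904562, PV = 10.854745
  t = 2.0000: CF_t = 12.000000, DF = 0.874818, PV = 10.497819
  t = 2.5000: CF_t = 12.000000, DF = 0.846052, PV = 10.152630
  t = 3.0000: CF_t = 12.000000, DF = 0.818233, PV = 9.818791
  t = 3.5000: CF_t = 12.000000, DF = 0.791327, PV = 9.495929
  t = 4.0000: CF_t = 12.000000, DF = 0.765307, PV = 9.183684
  t = 4.5000: CF_t = 12.000000, DF = 0.740142, PV = 8.881706
  t = 5.0000: CF_t = 12.000000, DF = 0.715805, PV = 8.589658
  t = 5.5000: CF_t = 12.000000, DF = 0.692268, PV = 8.307212
  t = 6.0000: CF_t = 12.000000, DF = 0.669505, PV = 8.034055
  t = 6.5000: CF_t = 12.000000, DF = 0.647490, PV = 7.769879
  t = 7.0000: CF_t = 1012.000000, DF = 0.626199, PV = 633.713516
Price P = sum_t PV_t = 758.128846
First compute Macaulay numerator sum_t t * PV_t:
  t * PV_t at t = 0.5000: 5.802708
  t * PV_t at t = 1.0000: 11.223806
  t * PV_t at t = 1.5000: 16.282118
  t * PV_t at t = 2.0000: 20.995639
  t * PV_t at t = 2.5000: 25.381575
  t * PV_t at t = 3.0000: 29.456373
  t * PV_t at t = 3.5000: 33.235753
  t * PV_t at t = 4.0000: 36.734736
  t * PV_t at t = 4.5000: 39.967677
  t * PV_t at t = 5.0000: 42.948289
  t * PV_t at t = 5.5000: 45.689669
  t * PV_t at t = 6.0000: 48.204328
  t * PV_t at t = 6.5000: 50.504212
  t * PV_t at t = 7.0000: 4435.994611
Macaulay duration D = 4842.421493 / 758.128846 = 6.387333
Modified duration = D / (1 + y/m) = 6.387333 / (1 + 0.034000) = 6.177305

Answer: Modified duration = 6.1773


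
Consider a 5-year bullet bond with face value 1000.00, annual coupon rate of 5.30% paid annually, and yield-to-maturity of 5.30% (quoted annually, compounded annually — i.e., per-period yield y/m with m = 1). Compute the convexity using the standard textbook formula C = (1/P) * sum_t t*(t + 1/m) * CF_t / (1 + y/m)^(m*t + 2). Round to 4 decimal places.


Answer: Convexity = 23.6248

Derivation:
Coupon per period c = face * coupon_rate / m = 53.000000
Periods per year m = 1; per-period yield y/m = 0.053000
Number of cashflows N = 5
Cashflows (t years, CF_t, discount factor 1/(1+y/m)^(m*t), PV):
  t = 1.0000: CF_t = 53.000000, DF = 0.949668, PV = 50.332384
  t = 2.0000: CF_t = 53.000000, DF = 0.901869, PV = 47.799035
  t = 3.0000: CF_t = 53.000000, DF = 0.856475, PV = 45.393195
  t = 4.0000: CF_t = 53.000000, DF = 0.813367, PV = 43.108448
  t = 5.0000: CF_t = 1053.000000, DF = 0.772428, PV = 813.366938
Price P = sum_t PV_t = 1000.000000
Convexity numerator sum_t t*(t + 1/m) * CF_t / (1+y/m)^(m*t + 2):
  t = 1.0000: term = 90.786391
  t = 2.0000: term = 258.650686
  t = 3.0000: term = 491.264362
  t = 4.0000: term = 777.563092
  t = 5.0000: term = 22006.502607
Convexity = (1/P) * sum = 23624.767138 / 1000.000000 = 23.624767


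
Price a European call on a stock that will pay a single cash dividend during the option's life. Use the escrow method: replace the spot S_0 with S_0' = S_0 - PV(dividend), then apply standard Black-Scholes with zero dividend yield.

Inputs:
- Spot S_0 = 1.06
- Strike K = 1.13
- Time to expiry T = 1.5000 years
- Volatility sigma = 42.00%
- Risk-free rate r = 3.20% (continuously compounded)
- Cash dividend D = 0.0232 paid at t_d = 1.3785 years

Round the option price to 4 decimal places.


Answer: Price = 0.1956

Derivation:
PV(D) = D * exp(-r * t_d) = 0.0232 * 0.95684678 = 0.02219885
S_0' = S_0 - PV(D) = 1.0600 - 0.02219885 = 1.03780115
d1 = (ln(S_0'/K) + (r + sigma^2/2)*T) / (sigma*sqrt(T)) = 0.18504645
d2 = d1 - sigma*sqrt(T) = -0.32934640
exp(-rT) = 0.95313379
N(d1) = 0.57340370; N(d2) = 0.37094694
C = S_0' * N(d1) - K * exp(-rT) * N(d2) = 1.03780115 * 0.57340370 - 1.1300 * 0.95313379 * 0.37094694 = 0.1956


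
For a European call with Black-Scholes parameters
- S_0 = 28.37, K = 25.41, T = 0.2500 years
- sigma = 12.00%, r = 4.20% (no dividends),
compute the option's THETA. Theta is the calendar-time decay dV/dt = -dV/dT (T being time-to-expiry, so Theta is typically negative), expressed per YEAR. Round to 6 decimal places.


d1 = 2.0414908581; d2 = 1.9814908581
phi(d1) = 0.0496488031; exp(-qT) = 1.0000000000; exp(-rT) = 0.9895549326
Theta = -S*exp(-qT)*phi(d1)*sigma/(2*sqrt(T)) - r*K*exp(-rT)*N(d2) + q*S*exp(-qT)*N(d1)
N(d1) = 0.9793989692; N(d2) = 0.9762318732; sqrt(T) = 0.5000000000
Term 1 = -28.3700 * 1.0000000000 * 0.0496488031 * 0.1200 / (2 * 0.5000000000) = -0.1690243853
Term 2 = -0.0420 * 25.4100 * 0.9895549326 * 0.9762318732 = -1.0309719426
Term 3 = 0 (no dividend yield, q = 0)
Theta = -0.1690243853 + (-1.0309719426) + (0.0000000000) = -1.199996

Answer: Theta = -1.199996


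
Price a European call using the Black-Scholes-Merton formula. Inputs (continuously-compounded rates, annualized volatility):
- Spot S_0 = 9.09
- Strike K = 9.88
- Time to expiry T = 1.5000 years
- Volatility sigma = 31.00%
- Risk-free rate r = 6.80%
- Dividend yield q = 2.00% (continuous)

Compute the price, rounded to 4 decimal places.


Answer: Price = 1.2860

Derivation:
d1 = (ln(S/K) + (r - q + 0.5*sigma^2) * T) / (sigma * sqrt(T)) = 0.15997380
d2 = d1 - sigma * sqrt(T) = -0.21969711
exp(-rT) = 0.90302955; exp(-qT) = 0.97044553
C = S_0 * exp(-qT) * N(d1) - K * exp(-rT) * N(d2)
N(d1) = 0.56354914; N(d2) = 0.41305353
C = 9.0900 * 0.97044553 * 0.56354914 - 9.8800 * 0.90302955 * 0.41305353 = 1.2860


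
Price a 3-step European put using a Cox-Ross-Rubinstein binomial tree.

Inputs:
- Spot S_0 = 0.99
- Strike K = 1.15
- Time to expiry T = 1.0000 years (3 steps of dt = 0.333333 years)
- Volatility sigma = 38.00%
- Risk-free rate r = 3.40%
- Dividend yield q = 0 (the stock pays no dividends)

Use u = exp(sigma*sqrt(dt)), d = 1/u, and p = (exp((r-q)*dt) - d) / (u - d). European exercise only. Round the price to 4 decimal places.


Answer: Price = V(0,0) = 0.2268

Derivation:
dt = T/N = 0.333333
u = exp(sigma*sqrt(dt)) = 1.245321; d = 1/u = 0.803006
p = (exp((r-q)*dt) - d) / (u - d) = 0.471139
Discount per step: exp(-r*dt) = 0.988731
Stock lattice S(k, i) with i counting down-moves:
  k=0: S(0,0) = 0.9900
  k=1: S(1,0) = 1.2329; S(1,1) = 0.7950
  k=2: S(2,0) = 1.5353; S(2,1) = 0.9900; S(2,2) = 0.6384
  k=3: S(3,0) = 1.9120; S(3,1) = 1.2329; S(3,2) = 0.7950; S(3,3) = 0.5126
Terminal payoffs V(N, i) = max(K - S_T, 0):
  V(3,0) = 0.000000; V(3,1) = 0.000000; V(3,2) = 0.355024; V(3,3) = 0.637385
Backward induction: V(k, i) = exp(-r*dt) * [p * V(k+1, i) + (1-p) * V(k+1, i+1)].
  V(2,0) = exp(-r*dt) * [p*0.000000 + (1-p)*0.000000] = 0.000000
  V(2,1) = exp(-r*dt) * [p*0.000000 + (1-p)*0.355024] = 0.185642
  V(2,2) = exp(-r*dt) * [p*0.355024 + (1-p)*0.637385] = 0.498670
  V(1,0) = exp(-r*dt) * [p*0.000000 + (1-p)*0.185642] = 0.097073
  V(1,1) = exp(-r*dt) * [p*0.185642 + (1-p)*0.498670] = 0.347233
  V(0,0) = exp(-r*dt) * [p*0.097073 + (1-p)*0.347233] = 0.226788


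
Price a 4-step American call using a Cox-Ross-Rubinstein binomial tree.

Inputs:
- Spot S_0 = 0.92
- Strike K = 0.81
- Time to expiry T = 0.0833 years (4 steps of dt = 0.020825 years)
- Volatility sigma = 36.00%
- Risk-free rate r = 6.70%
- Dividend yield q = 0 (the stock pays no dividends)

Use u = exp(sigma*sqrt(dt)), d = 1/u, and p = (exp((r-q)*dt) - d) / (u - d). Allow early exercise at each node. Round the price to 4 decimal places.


dt = T/N = 0.020825
u = exp(sigma*sqrt(dt)) = 1.053324; d = 1/u = 0.949375
p = (exp((r-q)*dt) - d) / (u - d) = 0.500447
Discount per step: exp(-r*dt) = 0.998606
Stock lattice S(k, i) with i counting down-moves:
  k=0: S(0,0) = 0.9200
  k=1: S(1,0) = 0.9691; S(1,1) = 0.8734
  k=2: S(2,0) = 1.0207; S(2,1) = 0.9200; S(2,2) = 0.8292
  k=3: S(3,0) = 1.0752; S(3,1) = 0.9691; S(3,2) = 0.8734; S(3,3) = 0.7872
  k=4: S(4,0) = 1.1325; S(4,1) = 1.0207; S(4,2) = 0.9200; S(4,3) = 0.8292; S(4,4) = 0.7474
Terminal payoffs V(N, i) = max(S_T - K, 0):
  V(4,0) = 0.322495; V(4,1) = 0.210733; V(4,2) = 0.110000; V(4,3) = 0.019208; V(4,4) = 0.000000
Backward induction: V(k, i) = exp(-r*dt) * [p * V(k+1, i) + (1-p) * V(k+1, i+1)]; then take max(V_cont, immediate exercise) for American.
  V(3,0) = exp(-r*dt) * [p*0.322495 + (1-p)*0.210733] = 0.266292; exercise = 0.265162; V(3,0) = max -> 0.266292
  V(3,1) = exp(-r*dt) * [p*0.210733 + (1-p)*0.110000] = 0.160188; exercise = 0.159058; V(3,1) = max -> 0.160188
  V(3,2) = exp(-r*dt) * [p*0.110000 + (1-p)*0.019208] = 0.064555; exercise = 0.063425; V(3,2) = max -> 0.064555
  V(3,3) = exp(-r*dt) * [p*0.019208 + (1-p)*0.000000] = 0.009599; exercise = 0.000000; V(3,3) = max -> 0.009599
  V(2,0) = exp(-r*dt) * [p*0.266292 + (1-p)*0.160188] = 0.212990; exercise = 0.210733; V(2,0) = max -> 0.212990
  V(2,1) = exp(-r*dt) * [p*0.160188 + (1-p)*0.064555] = 0.112257; exercise = 0.110000; V(2,1) = max -> 0.112257
  V(2,2) = exp(-r*dt) * [p*0.064555 + (1-p)*0.009599] = 0.037050; exercise = 0.019208; V(2,2) = max -> 0.037050
  V(1,0) = exp(-r*dt) * [p*0.212990 + (1-p)*0.112257] = 0.162442; exercise = 0.159058; V(1,0) = max -> 0.162442
  V(1,1) = exp(-r*dt) * [p*0.112257 + (1-p)*0.037050] = 0.074583; exercise = 0.063425; V(1,1) = max -> 0.074583
  V(0,0) = exp(-r*dt) * [p*0.162442 + (1-p)*0.074583] = 0.118386; exercise = 0.110000; V(0,0) = max -> 0.118386

Answer: Price = V(0,0) = 0.1184


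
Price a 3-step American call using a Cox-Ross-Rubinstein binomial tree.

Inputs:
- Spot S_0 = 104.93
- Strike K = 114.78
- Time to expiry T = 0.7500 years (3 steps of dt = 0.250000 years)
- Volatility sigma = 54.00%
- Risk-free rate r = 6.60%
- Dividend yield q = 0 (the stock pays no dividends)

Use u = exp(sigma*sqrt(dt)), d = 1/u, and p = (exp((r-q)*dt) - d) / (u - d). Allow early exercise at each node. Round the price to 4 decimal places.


Answer: Price = V(0,0) = 18.9227

Derivation:
dt = T/N = 0.250000
u = exp(sigma*sqrt(dt)) = 1.309964; d = 1/u = 0.763379
p = (exp((r-q)*dt) - d) / (u - d) = 0.463345
Discount per step: exp(-r*dt) = 0.983635
Stock lattice S(k, i) with i counting down-moves:
  k=0: S(0,0) = 104.9300
  k=1: S(1,0) = 137.4546; S(1,1) = 80.1014
  k=2: S(2,0) = 180.0606; S(2,1) = 104.9300; S(2,2) = 61.1478
  k=3: S(3,0) = 235.8730; S(3,1) = 137.4546; S(3,2) = 80.1014; S(3,3) = 46.6790
Terminal payoffs V(N, i) = max(S_T - K, 0):
  V(3,0) = 121.092985; V(3,1) = 22.674570; V(3,2) = 0.000000; V(3,3) = 0.000000
Backward induction: V(k, i) = exp(-r*dt) * [p * V(k+1, i) + (1-p) * V(k+1, i+1)]; then take max(V_cont, immediate exercise) for American.
  V(2,0) = exp(-r*dt) * [p*121.092985 + (1-p)*22.674570] = 67.158931; exercise = 65.280600; V(2,0) = max -> 67.158931
  V(2,1) = exp(-r*dt) * [p*22.674570 + (1-p)*0.000000] = 10.334218; exercise = 0.000000; V(2,1) = max -> 10.334218
  V(2,2) = exp(-r*dt) * [p*0.000000 + (1-p)*0.000000] = 0.000000; exercise = 0.000000; V(2,2) = max -> 0.000000
  V(1,0) = exp(-r*dt) * [p*67.158931 + (1-p)*10.334218] = 36.063676; exercise = 22.674570; V(1,0) = max -> 36.063676
  V(1,1) = exp(-r*dt) * [p*10.334218 + (1-p)*0.000000] = 4.709949; exercise = 0.000000; V(1,1) = max -> 4.709949
  V(0,0) = exp(-r*dt) * [p*36.063676 + (1-p)*4.709949] = 18.922725; exercise = 0.000000; V(0,0) = max -> 18.922725


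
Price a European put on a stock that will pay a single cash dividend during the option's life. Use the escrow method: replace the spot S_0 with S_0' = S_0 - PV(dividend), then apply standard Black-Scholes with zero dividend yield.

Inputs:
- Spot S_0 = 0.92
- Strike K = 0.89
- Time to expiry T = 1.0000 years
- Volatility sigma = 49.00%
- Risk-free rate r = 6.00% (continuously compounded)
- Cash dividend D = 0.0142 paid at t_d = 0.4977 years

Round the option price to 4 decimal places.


PV(D) = D * exp(-r * t_d) = 0.0142 * 0.97057946 = 0.01378223
S_0' = S_0 - PV(D) = 0.9200 - 0.01378223 = 0.90621777
d1 = (ln(S_0'/K) + (r + sigma^2/2)*T) / (sigma*sqrt(T)) = 0.40430241
d2 = d1 - sigma*sqrt(T) = -0.08569759
exp(-rT) = 0.94176453
N(-d1) = 0.34299518; N(-d2) = 0.53414659
P = K * exp(-rT) * N(-d2) - S_0' * N(-d1) = 0.8900 * 0.94176453 * 0.53414659 - 0.90621777 * 0.34299518 = 0.1369

Answer: Price = 0.1369


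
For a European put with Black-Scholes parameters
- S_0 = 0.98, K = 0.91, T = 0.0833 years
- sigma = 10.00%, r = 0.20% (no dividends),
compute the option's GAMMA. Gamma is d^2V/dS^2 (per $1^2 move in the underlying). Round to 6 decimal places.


d1 = 2.5878922671; d2 = 2.5590305277
phi(d1) = 0.0140163366; exp(-qT) = 1.0000000000; exp(-rT) = 0.9998334139
Gamma = exp(-qT) * phi(d1) / (S * sigma * sqrt(T)) = 1.0000000000 * 0.0140163366 / (0.9800 * 0.1000 * 0.2886173938) = 0.495548

Answer: Gamma = 0.495548


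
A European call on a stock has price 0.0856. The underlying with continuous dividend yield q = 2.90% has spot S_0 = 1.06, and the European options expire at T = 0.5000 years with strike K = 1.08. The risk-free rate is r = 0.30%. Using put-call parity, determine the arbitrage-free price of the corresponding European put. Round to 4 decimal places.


Put-call parity: C - P = S_0 * exp(-qT) - K * exp(-rT).
S_0 * exp(-qT) = 1.0600 * 0.98560462 = 1.04474090
K * exp(-rT) = 1.0800 * 0.99850112 = 1.07838121
P = C - S*exp(-qT) + K*exp(-rT)
P = 0.0856 - 1.04474090 + 1.07838121 = 0.1192

Answer: Put price = 0.1192


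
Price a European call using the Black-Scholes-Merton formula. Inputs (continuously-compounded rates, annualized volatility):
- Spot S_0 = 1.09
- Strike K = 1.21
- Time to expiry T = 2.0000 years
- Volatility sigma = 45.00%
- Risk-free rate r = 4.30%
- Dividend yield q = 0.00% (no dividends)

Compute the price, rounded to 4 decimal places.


d1 = (ln(S/K) + (r - q + 0.5*sigma^2) * T) / (sigma * sqrt(T)) = 0.28921820
d2 = d1 - sigma * sqrt(T) = -0.34717790
exp(-rT) = 0.91759423; exp(-qT) = 1.00000000
C = S_0 * exp(-qT) * N(d1) - K * exp(-rT) * N(d2)
N(d1) = 0.61379280; N(d2) = 0.36422884
C = 1.0900 * 1.00000000 * 0.61379280 - 1.2100 * 0.91759423 * 0.36422884 = 0.2646

Answer: Price = 0.2646


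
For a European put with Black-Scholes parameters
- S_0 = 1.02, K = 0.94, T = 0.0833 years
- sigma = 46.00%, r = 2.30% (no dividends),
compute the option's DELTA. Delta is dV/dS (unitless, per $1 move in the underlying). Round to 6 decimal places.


Answer: Delta = -0.243207

Derivation:
d1 = 0.6960250536; d2 = 0.5632610525
phi(d1) = 0.3131215044; exp(-qT) = 1.0000000000; exp(-rT) = 0.9980859342
N(-d1) = 0.2432065700
Delta = -exp(-qT) * N(-d1) = -1.0000000000 * 0.2432065700 = -0.243207


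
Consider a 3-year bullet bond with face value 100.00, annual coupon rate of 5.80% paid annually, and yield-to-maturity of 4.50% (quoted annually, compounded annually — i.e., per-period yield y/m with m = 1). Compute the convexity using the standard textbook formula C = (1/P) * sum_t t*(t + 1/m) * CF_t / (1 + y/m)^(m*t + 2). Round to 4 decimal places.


Coupon per period c = face * coupon_rate / m = 5.800000
Periods per year m = 1; per-period yield y/m = 0.045000
Number of cashflows N = 3
Cashflows (t years, CF_t, discount factor 1/(1+y/m)^(m*t), PV):
  t = 1.0000: CF_t = 5.800000, DF = 0.956938, PV = 5.550239
  t = 2.0000: CF_t = 5.800000, DF = 0.915730, PV = 5.311234
  t = 3.0000: CF_t = 105.800000, DF = 0.876297, PV = 92.712181
Price P = sum_t PV_t = 103.573654
Convexity numerator sum_t t*(t + 1/m) * CF_t / (1+y/m)^(m*t + 2):
  t = 1.0000: term = 10.165041
  t = 2.0000: term = 29.181935
  t = 3.0000: term = 1018.791849
Convexity = (1/P) * sum = 1058.138824 / 103.573654 = 10.216293

Answer: Convexity = 10.2163


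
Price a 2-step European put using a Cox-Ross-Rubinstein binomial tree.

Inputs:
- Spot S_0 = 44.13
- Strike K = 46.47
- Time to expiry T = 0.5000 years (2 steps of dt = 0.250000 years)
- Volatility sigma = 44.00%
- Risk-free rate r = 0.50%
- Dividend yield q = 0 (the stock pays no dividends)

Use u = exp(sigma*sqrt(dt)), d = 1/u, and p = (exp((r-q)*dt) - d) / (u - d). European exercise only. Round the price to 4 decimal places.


dt = T/N = 0.250000
u = exp(sigma*sqrt(dt)) = 1.246077; d = 1/u = 0.802519
p = (exp((r-q)*dt) - d) / (u - d) = 0.448041
Discount per step: exp(-r*dt) = 0.998751
Stock lattice S(k, i) with i counting down-moves:
  k=0: S(0,0) = 44.1300
  k=1: S(1,0) = 54.9894; S(1,1) = 35.4152
  k=2: S(2,0) = 68.5210; S(2,1) = 44.1300; S(2,2) = 28.4213
Terminal payoffs V(N, i) = max(K - S_T, 0):
  V(2,0) = 0.000000; V(2,1) = 2.340000; V(2,2) = 18.048673
Backward induction: V(k, i) = exp(-r*dt) * [p * V(k+1, i) + (1-p) * V(k+1, i+1)].
  V(1,0) = exp(-r*dt) * [p*0.000000 + (1-p)*2.340000] = 1.289971
  V(1,1) = exp(-r*dt) * [p*2.340000 + (1-p)*18.048673] = 10.996794
  V(0,0) = exp(-r*dt) * [p*1.289971 + (1-p)*10.996794] = 6.639439

Answer: Price = V(0,0) = 6.6394


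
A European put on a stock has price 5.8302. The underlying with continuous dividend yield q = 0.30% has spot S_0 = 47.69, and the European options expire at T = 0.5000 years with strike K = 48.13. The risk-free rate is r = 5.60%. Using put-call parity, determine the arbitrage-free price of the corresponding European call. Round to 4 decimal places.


Put-call parity: C - P = S_0 * exp(-qT) - K * exp(-rT).
S_0 * exp(-qT) = 47.6900 * 0.99850112 = 47.61851862
K * exp(-rT) = 48.1300 * 0.97238837 = 46.80105209
C = P + S*exp(-qT) - K*exp(-rT)
C = 5.8302 + 47.61851862 - 46.80105209 = 6.6477

Answer: Call price = 6.6477


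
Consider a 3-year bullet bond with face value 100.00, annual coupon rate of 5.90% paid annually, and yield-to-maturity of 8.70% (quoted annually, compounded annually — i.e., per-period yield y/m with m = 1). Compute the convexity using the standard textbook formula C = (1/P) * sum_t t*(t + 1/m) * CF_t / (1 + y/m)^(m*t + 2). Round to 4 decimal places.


Coupon per period c = face * coupon_rate / m = 5.900000
Periods per year m = 1; per-period yield y/m = 0.087000
Number of cashflows N = 3
Cashflows (t years, CF_t, discount factor 1/(1+y/m)^(m*t), PV):
  t = 1.0000: CF_t = 5.900000, DF = 0.919963, PV = 5.427783
  t = 2.0000: CF_t = 5.900000, DF = 0.846332, PV = 4.993361
  t = 3.0000: CF_t = 105.900000, DF = 0.778595, PV = 82.453164
Price P = sum_t PV_t = 92.874308
Convexity numerator sum_t t*(t + 1/m) * CF_t / (1+y/m)^(m*t + 2):
  t = 1.0000: term = 9.187416
  t = 2.0000: term = 25.356254
  t = 3.0000: term = 837.393308
Convexity = (1/P) * sum = 871.936977 / 92.874308 = 9.388355

Answer: Convexity = 9.3884


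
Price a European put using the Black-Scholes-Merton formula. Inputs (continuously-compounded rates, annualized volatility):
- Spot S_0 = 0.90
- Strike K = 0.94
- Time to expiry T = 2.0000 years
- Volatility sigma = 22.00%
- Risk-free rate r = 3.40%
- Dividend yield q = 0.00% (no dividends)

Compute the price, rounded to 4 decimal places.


Answer: Price = 0.0994

Derivation:
d1 = (ln(S/K) + (r - q + 0.5*sigma^2) * T) / (sigma * sqrt(T)) = 0.23435733
d2 = d1 - sigma * sqrt(T) = -0.07676966
exp(-rT) = 0.93426047; exp(-qT) = 1.00000000
P = K * exp(-rT) * N(-d2) - S_0 * exp(-qT) * N(-d1)
N(-d1) = 0.40735379; N(-d2) = 0.53059661
P = 0.9400 * 0.93426047 * 0.53059661 - 0.9000 * 1.00000000 * 0.40735379 = 0.0994


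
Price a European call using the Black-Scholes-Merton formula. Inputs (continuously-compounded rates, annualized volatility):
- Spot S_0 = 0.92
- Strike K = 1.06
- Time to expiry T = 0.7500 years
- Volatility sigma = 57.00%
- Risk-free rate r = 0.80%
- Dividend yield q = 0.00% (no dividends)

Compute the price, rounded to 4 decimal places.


Answer: Price = 0.1326

Derivation:
d1 = (ln(S/K) + (r - q + 0.5*sigma^2) * T) / (sigma * sqrt(T)) = -0.02798228
d2 = d1 - sigma * sqrt(T) = -0.52161676
exp(-rT) = 0.99401796; exp(-qT) = 1.00000000
C = S_0 * exp(-qT) * N(d1) - K * exp(-rT) * N(d2)
N(d1) = 0.48883814; N(d2) = 0.30096860
C = 0.9200 * 1.00000000 * 0.48883814 - 1.0600 * 0.99401796 * 0.30096860 = 0.1326


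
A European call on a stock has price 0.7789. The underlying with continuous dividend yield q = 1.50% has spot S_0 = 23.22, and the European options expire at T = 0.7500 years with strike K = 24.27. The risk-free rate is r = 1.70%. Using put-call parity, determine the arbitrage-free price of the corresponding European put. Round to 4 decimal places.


Put-call parity: C - P = S_0 * exp(-qT) - K * exp(-rT).
S_0 * exp(-qT) = 23.2200 * 0.98881304 = 22.96023890
K * exp(-rT) = 24.2700 * 0.98733094 = 23.96252184
P = C - S*exp(-qT) + K*exp(-rT)
P = 0.7789 - 22.96023890 + 23.96252184 = 1.7812

Answer: Put price = 1.7812


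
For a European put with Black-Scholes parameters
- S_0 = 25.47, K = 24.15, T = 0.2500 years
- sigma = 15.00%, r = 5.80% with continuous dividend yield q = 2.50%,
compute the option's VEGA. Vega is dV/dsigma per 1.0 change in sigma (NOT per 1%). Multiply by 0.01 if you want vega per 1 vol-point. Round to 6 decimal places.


Answer: Vega = 3.496948

Derivation:
d1 = 0.8570587852; d2 = 0.7820587852
phi(d1) = 0.2763150956; exp(-qT) = 0.9937694906; exp(-rT) = 0.9856046187
Vega = S * exp(-qT) * phi(d1) * sqrt(T) = 25.4700 * 0.9937694906 * 0.2763150956 * 0.5000000000 = 3.496948


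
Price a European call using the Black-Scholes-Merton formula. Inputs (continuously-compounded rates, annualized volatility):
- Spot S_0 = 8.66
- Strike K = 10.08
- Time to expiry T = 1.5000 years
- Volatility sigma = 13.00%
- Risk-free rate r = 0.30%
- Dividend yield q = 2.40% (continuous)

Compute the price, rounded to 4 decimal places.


d1 = (ln(S/K) + (r - q + 0.5*sigma^2) * T) / (sigma * sqrt(T)) = -1.07189382
d2 = d1 - sigma * sqrt(T) = -1.23111066
exp(-rT) = 0.99551011; exp(-qT) = 0.96464029
C = S_0 * exp(-qT) * N(d1) - K * exp(-rT) * N(d2)
N(d1) = 0.14188386; N(d2) = 0.10914074
C = 8.6600 * 0.96464029 * 0.14188386 - 10.0800 * 0.99551011 * 0.10914074 = 0.0901

Answer: Price = 0.0901


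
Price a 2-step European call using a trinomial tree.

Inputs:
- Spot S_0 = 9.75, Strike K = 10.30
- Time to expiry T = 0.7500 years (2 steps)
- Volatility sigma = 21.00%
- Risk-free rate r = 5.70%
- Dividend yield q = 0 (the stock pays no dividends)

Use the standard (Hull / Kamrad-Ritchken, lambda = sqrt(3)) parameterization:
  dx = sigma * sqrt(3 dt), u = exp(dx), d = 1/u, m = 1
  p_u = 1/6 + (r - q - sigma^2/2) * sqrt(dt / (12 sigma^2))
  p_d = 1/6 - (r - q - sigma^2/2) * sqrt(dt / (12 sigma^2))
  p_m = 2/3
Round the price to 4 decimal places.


Answer: Price = V(0,0) = 0.6529

Derivation:
dt = T/N = 0.375000; dx = sigma*sqrt(3*dt) = 0.222739
u = exp(dx) = 1.249494; d = 1/u = 0.800324
p_u = 0.196087, p_m = 0.666667, p_d = 0.137246
Discount per step: exp(-r*dt) = 0.978852
Stock lattice S(k, j) with j the centered position index:
  k=0: S(0,+0) = 9.7500
  k=1: S(1,-1) = 7.8032; S(1,+0) = 9.7500; S(1,+1) = 12.1826
  k=2: S(2,-2) = 6.2451; S(2,-1) = 7.8032; S(2,+0) = 9.7500; S(2,+1) = 12.1826; S(2,+2) = 15.2220
Terminal payoffs V(N, j) = max(S_T - K, 0):
  V(2,-2) = 0.000000; V(2,-1) = 0.000000; V(2,+0) = 0.000000; V(2,+1) = 1.882566; V(2,+2) = 4.922043
Backward induction: V(k, j) = exp(-r*dt) * [p_u * V(k+1, j+1) + p_m * V(k+1, j) + p_d * V(k+1, j-1)]
  V(1,-1) = exp(-r*dt) * [p_u*0.000000 + p_m*0.000000 + p_d*0.000000] = 0.000000
  V(1,+0) = exp(-r*dt) * [p_u*1.882566 + p_m*0.000000 + p_d*0.000000] = 0.361341
  V(1,+1) = exp(-r*dt) * [p_u*4.922043 + p_m*1.882566 + p_d*0.000000] = 2.173241
  V(0,+0) = exp(-r*dt) * [p_u*2.173241 + p_m*0.361341 + p_d*0.000000] = 0.652932


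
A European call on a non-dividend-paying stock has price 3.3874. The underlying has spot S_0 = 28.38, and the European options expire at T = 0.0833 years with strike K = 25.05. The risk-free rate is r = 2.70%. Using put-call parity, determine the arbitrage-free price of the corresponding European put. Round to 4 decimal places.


Answer: Put price = 0.0011

Derivation:
Put-call parity: C - P = S_0 * exp(-qT) - K * exp(-rT).
S_0 * exp(-qT) = 28.3800 * 1.00000000 = 28.38000000
K * exp(-rT) = 25.0500 * 0.99775343 = 24.99372335
P = C - S*exp(-qT) + K*exp(-rT)
P = 3.3874 - 28.38000000 + 24.99372335 = 0.0011


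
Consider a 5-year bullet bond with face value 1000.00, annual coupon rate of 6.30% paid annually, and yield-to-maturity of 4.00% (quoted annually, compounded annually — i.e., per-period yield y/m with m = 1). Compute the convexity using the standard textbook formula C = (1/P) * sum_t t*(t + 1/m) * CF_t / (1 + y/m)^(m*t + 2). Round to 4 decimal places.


Answer: Convexity = 23.8446

Derivation:
Coupon per period c = face * coupon_rate / m = 63.000000
Periods per year m = 1; per-period yield y/m = 0.040000
Number of cashflows N = 5
Cashflows (t years, CF_t, discount factor 1/(1+y/m)^(m*t), PV):
  t = 1.0000: CF_t = 63.000000, DF = 0.961538, PV = 60.576923
  t = 2.0000: CF_t = 63.000000, DF = 0.924556, PV = 58.247041
  t = 3.0000: CF_t = 63.000000, DF = 0.888996, PV = 56.006771
  t = 4.0000: CF_t = 63.000000, DF = 0.854804, PV = 53.852664
  t = 5.0000: CF_t = 1063.000000, DF = 0.821927, PV = 873.708514
Price P = sum_t PV_t = 1102.391914
Convexity numerator sum_t t*(t + 1/m) * CF_t / (1+y/m)^(m*t + 2):
  t = 1.0000: term = 112.013541
  t = 2.0000: term = 323.115984
  t = 3.0000: term = 621.376893
  t = 4.0000: term = 995.796302
  t = 5.0000: term = 24233.779063
Convexity = (1/P) * sum = 26286.081784 / 1102.391914 = 23.844589


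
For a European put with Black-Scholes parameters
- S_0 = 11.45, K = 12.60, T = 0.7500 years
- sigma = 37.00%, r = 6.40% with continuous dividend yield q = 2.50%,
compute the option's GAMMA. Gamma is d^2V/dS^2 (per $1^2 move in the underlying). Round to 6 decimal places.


Answer: Gamma = 0.106597

Derivation:
d1 = -0.0471853831; d2 = -0.3676147825
phi(d1) = 0.3984984129; exp(-qT) = 0.9814246877; exp(-rT) = 0.9531337871
Gamma = exp(-qT) * phi(d1) / (S * sigma * sqrt(T)) = 0.9814246877 * 0.3984984129 / (11.4500 * 0.3700 * 0.8660254038) = 0.106597


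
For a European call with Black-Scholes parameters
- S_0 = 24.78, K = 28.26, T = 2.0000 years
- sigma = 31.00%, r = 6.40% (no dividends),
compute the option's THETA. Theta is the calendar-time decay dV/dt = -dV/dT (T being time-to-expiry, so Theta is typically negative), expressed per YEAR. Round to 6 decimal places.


d1 = 0.2114237847; d2 = -0.2269824197
phi(d1) = 0.3901248193; exp(-qT) = 1.0000000000; exp(-rT) = 0.8798533791
Theta = -S*exp(-qT)*phi(d1)*sigma/(2*sqrt(T)) - r*K*exp(-rT)*N(d2) + q*S*exp(-qT)*N(d1)
N(d1) = 0.5837217006; N(d2) = 0.4102187062; sqrt(T) = 1.4142135624
Term 1 = -24.7800 * 1.0000000000 * 0.3901248193 * 0.3100 / (2 * 1.4142135624) = -1.0595503100
Term 2 = -0.0640 * 28.2600 * 0.8798533791 * 0.4102187062 = -0.6527966219
Term 3 = 0 (no dividend yield, q = 0)
Theta = -1.0595503100 + (-0.6527966219) + (0.0000000000) = -1.712347

Answer: Theta = -1.712347


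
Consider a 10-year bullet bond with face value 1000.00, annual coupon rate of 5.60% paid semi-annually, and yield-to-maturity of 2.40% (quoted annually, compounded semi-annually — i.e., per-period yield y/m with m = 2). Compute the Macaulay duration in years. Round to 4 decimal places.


Answer: Macaulay duration = 8.0900 years

Derivation:
Coupon per period c = face * coupon_rate / m = 28.000000
Periods per year m = 2; per-period yield y/m = 0.012000
Number of cashflows N = 20
Cashflows (t years, CF_t, discount factor 1/(1+y/m)^(m*t), PV):
  t = 0.5000: CF_t = 28.000000, DF = 0.988142, PV = 27.667984
  t = 1.0000: CF_t = 28.000000, DF = 0.976425, PV = 27.339905
  t = 1.5000: CF_t = 28.000000, DF = 0.964847, PV = 27.015717
  t = 2.0000: CF_t = 28.000000, DF = 0.953406, PV = 26.695372
  t = 2.5000: CF_t = 28.000000, DF = 0.942101, PV = 26.378826
  t = 3.0000: CF_t = 28.000000, DF = 0.930930, PV = 26.066034
  t = 3.5000: CF_t = 28.000000, DF = 0.919891, PV = 25.756951
  t = 4.0000: CF_t = 28.000000, DF = 0.908983, PV = 25.451532
  t = 4.5000: CF_t = 28.000000, DF = 0.898205, PV = 25.149735
  t = 5.0000: CF_t = 28.000000, DF = 0.887554, PV = 24.851517
  t = 5.5000: CF_t = 28.000000, DF = 0.877030, PV = 24.556835
  t = 6.0000: CF_t = 28.000000, DF = 0.866630, PV = 24.265647
  t = 6.5000: CF_t = 28.000000, DF = 0.856354, PV = 23.977912
  t = 7.0000: CF_t = 28.000000, DF = 0.846200, PV = 23.693589
  t = 7.5000: CF_t = 28.000000, DF = 0.836166, PV = 23.412638
  t = 8.0000: CF_t = 28.000000, DF = 0.826251, PV = 23.135017
  t = 8.5000: CF_t = 28.000000, DF = 0.816453, PV = 22.860689
  t = 9.0000: CF_t = 28.000000, DF = 0.806772, PV = 22.589614
  t = 9.5000: CF_t = 28.000000, DF = 0.797205, PV = 22.321753
  t = 10.0000: CF_t = 1028.000000, DF = 0.787752, PV = 809.809495
Price P = sum_t PV_t = 1282.996764
Macaulay numerator sum_t t * PV_t:
  t * PV_t at t = 0.5000: 13.833992
  t * PV_t at t = 1.0000: 27.339905
  t * PV_t at t = 1.5000: 40.523575
  t * PV_t at t = 2.0000: 53.390745
  t * PV_t at t = 2.5000: 65.947066
  t * PV_t at t = 3.0000: 78.198102
  t * PV_t at t = 3.5000: 90.149327
  t * PV_t at t = 4.0000: 101.806129
  t * PV_t at t = 4.5000: 113.173809
  t * PV_t at t = 5.0000: 124.257586
  t * PV_t at t = 5.5000: 135.062593
  t * PV_t at t = 6.0000: 145.593884
  t * PV_t at t = 6.5000: 155.856430
  t * PV_t at t = 7.0000: 165.855125
  t * PV_t at t = 7.5000: 175.594782
  t * PV_t at t = 8.0000: 185.080140
  t * PV_t at t = 8.5000: 194.315858
  t * PV_t at t = 9.0000: 203.306524
  t * PV_t at t = 9.5000: 212.056651
  t * PV_t at t = 10.0000: 8098.094951
Macaulay duration D = (sum_t t * PV_t) / P = 10379.437173 / 1282.996764 = 8.089995


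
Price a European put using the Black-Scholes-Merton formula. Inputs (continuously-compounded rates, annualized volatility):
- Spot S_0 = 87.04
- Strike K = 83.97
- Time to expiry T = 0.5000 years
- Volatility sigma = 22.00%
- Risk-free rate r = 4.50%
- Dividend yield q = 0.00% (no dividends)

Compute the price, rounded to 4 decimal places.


d1 = (ln(S/K) + (r - q + 0.5*sigma^2) * T) / (sigma * sqrt(T)) = 0.45324382
d2 = d1 - sigma * sqrt(T) = 0.29768033
exp(-rT) = 0.97775124; exp(-qT) = 1.00000000
P = K * exp(-rT) * N(-d2) - S_0 * exp(-qT) * N(-d1)
N(-d1) = 0.32518659; N(-d2) = 0.38297358
P = 83.9700 * 0.97775124 * 0.38297358 - 87.0400 * 1.00000000 * 0.32518659 = 3.1386

Answer: Price = 3.1386


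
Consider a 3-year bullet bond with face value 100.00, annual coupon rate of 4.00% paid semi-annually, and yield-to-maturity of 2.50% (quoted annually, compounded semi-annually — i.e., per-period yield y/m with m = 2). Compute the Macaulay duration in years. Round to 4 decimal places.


Answer: Macaulay duration = 2.8603 years

Derivation:
Coupon per period c = face * coupon_rate / m = 2.000000
Periods per year m = 2; per-period yield y/m = 0.012500
Number of cashflows N = 6
Cashflows (t years, CF_t, discount factor 1/(1+y/m)^(m*t), PV):
  t = 0.5000: CF_t = 2.000000, DF = 0.987654, PV = 1.975309
  t = 1.0000: CF_t = 2.000000, DF = 0.975461, PV = 1.950922
  t = 1.5000: CF_t = 2.000000, DF = 0.963418, PV = 1.926837
  t = 2.0000: CF_t = 2.000000, DF = 0.951524, PV = 1.903049
  t = 2.5000: CF_t = 2.000000, DF = 0.939777, PV = 1.879554
  t = 3.0000: CF_t = 102.000000, DF = 0.928175, PV = 94.673837
Price P = sum_t PV_t = 104.309507
Macaulay numerator sum_t t * PV_t:
  t * PV_t at t = 0.5000: 0.987654
  t * PV_t at t = 1.0000: 1.950922
  t * PV_t at t = 1.5000: 2.890255
  t * PV_t at t = 2.0000: 3.806097
  t * PV_t at t = 2.5000: 4.698885
  t * PV_t at t = 3.0000: 284.021512
Macaulay duration D = (sum_t t * PV_t) / P = 298.355326 / 104.309507 = 2.860289


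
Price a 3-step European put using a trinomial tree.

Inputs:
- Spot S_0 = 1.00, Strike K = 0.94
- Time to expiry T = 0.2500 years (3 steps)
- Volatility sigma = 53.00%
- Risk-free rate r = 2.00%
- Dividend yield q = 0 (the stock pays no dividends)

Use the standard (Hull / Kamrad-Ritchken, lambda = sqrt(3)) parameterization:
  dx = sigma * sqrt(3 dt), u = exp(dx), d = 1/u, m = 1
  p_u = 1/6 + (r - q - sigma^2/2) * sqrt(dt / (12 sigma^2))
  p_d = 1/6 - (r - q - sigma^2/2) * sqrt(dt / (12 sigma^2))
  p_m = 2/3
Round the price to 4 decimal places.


dt = T/N = 0.083333; dx = sigma*sqrt(3*dt) = 0.265000
u = exp(dx) = 1.303431; d = 1/u = 0.767206
p_u = 0.147728, p_m = 0.666667, p_d = 0.185605
Discount per step: exp(-r*dt) = 0.998335
Stock lattice S(k, j) with j the centered position index:
  k=0: S(0,+0) = 1.0000
  k=1: S(1,-1) = 0.7672; S(1,+0) = 1.0000; S(1,+1) = 1.3034
  k=2: S(2,-2) = 0.5886; S(2,-1) = 0.7672; S(2,+0) = 1.0000; S(2,+1) = 1.3034; S(2,+2) = 1.6989
  k=3: S(3,-3) = 0.4516; S(3,-2) = 0.5886; S(3,-1) = 0.7672; S(3,+0) = 1.0000; S(3,+1) = 1.3034; S(3,+2) = 1.6989; S(3,+3) = 2.2144
Terminal payoffs V(N, j) = max(K - S_T, 0):
  V(3,-3) = 0.488419; V(3,-2) = 0.351395; V(3,-1) = 0.172794; V(3,+0) = 0.000000; V(3,+1) = 0.000000; V(3,+2) = 0.000000; V(3,+3) = 0.000000
Backward induction: V(k, j) = exp(-r*dt) * [p_u * V(k+1, j+1) + p_m * V(k+1, j) + p_d * V(k+1, j-1)]
  V(2,-2) = exp(-r*dt) * [p_u*0.172794 + p_m*0.351395 + p_d*0.488419] = 0.349859
  V(2,-1) = exp(-r*dt) * [p_u*0.000000 + p_m*0.172794 + p_d*0.351395] = 0.180116
  V(2,+0) = exp(-r*dt) * [p_u*0.000000 + p_m*0.000000 + p_d*0.172794] = 0.032018
  V(2,+1) = exp(-r*dt) * [p_u*0.000000 + p_m*0.000000 + p_d*0.000000] = 0.000000
  V(2,+2) = exp(-r*dt) * [p_u*0.000000 + p_m*0.000000 + p_d*0.000000] = 0.000000
  V(1,-1) = exp(-r*dt) * [p_u*0.032018 + p_m*0.180116 + p_d*0.349859] = 0.189427
  V(1,+0) = exp(-r*dt) * [p_u*0.000000 + p_m*0.032018 + p_d*0.180116] = 0.054685
  V(1,+1) = exp(-r*dt) * [p_u*0.000000 + p_m*0.000000 + p_d*0.032018] = 0.005933
  V(0,+0) = exp(-r*dt) * [p_u*0.005933 + p_m*0.054685 + p_d*0.189427] = 0.072371

Answer: Price = V(0,0) = 0.0724


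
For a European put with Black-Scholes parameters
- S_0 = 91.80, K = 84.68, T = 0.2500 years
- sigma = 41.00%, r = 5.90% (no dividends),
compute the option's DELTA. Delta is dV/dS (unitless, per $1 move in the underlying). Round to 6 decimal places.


d1 = 0.5682700066; d2 = 0.3632700066
phi(d1) = 0.3394583794; exp(-qT) = 1.0000000000; exp(-rT) = 0.9853582484
N(-d1) = 0.2849258209
Delta = -exp(-qT) * N(-d1) = -1.0000000000 * 0.2849258209 = -0.284926

Answer: Delta = -0.284926


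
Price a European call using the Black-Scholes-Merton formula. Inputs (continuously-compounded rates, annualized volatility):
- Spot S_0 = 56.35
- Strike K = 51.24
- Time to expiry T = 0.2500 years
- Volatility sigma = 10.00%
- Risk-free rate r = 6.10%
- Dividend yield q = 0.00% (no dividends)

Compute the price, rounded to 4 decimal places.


Answer: Price = 5.8983

Derivation:
d1 = (ln(S/K) + (r - q + 0.5*sigma^2) * T) / (sigma * sqrt(T)) = 2.23123527
d2 = d1 - sigma * sqrt(T) = 2.18123527
exp(-rT) = 0.98486569; exp(-qT) = 1.00000000
C = S_0 * exp(-qT) * N(d1) - K * exp(-rT) * N(d2)
N(d1) = 0.98716723; N(d2) = 0.98541699
C = 56.3500 * 1.00000000 * 0.98716723 - 51.2400 * 0.98486569 * 0.98541699 = 5.8983


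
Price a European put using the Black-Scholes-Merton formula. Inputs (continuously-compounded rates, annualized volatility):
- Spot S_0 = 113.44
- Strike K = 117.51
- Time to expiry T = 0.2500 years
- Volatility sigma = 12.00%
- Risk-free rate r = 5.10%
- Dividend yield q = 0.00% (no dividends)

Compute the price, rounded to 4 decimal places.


d1 = (ln(S/K) + (r - q + 0.5*sigma^2) * T) / (sigma * sqrt(T)) = -0.34498956
d2 = d1 - sigma * sqrt(T) = -0.40498956
exp(-rT) = 0.98733094; exp(-qT) = 1.00000000
P = K * exp(-rT) * N(-d2) - S_0 * exp(-qT) * N(-d1)
N(-d1) = 0.63494889; N(-d2) = 0.65725741
P = 117.5100 * 0.98733094 * 0.65725741 - 113.4400 * 1.00000000 * 0.63494889 = 4.2272

Answer: Price = 4.2272


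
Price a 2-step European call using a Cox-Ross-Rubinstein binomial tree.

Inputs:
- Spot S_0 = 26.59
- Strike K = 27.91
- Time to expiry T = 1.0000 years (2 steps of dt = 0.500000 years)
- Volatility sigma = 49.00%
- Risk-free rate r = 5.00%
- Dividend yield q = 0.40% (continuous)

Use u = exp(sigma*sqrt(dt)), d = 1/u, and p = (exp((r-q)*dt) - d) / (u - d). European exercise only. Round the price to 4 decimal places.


dt = T/N = 0.500000
u = exp(sigma*sqrt(dt)) = 1.414084; d = 1/u = 0.707171
p = (exp((r-q)*dt) - d) / (u - d) = 0.447149
Discount per step: exp(-r*dt) = 0.975310
Stock lattice S(k, i) with i counting down-moves:
  k=0: S(0,0) = 26.5900
  k=1: S(1,0) = 37.6005; S(1,1) = 18.8037
  k=2: S(2,0) = 53.1703; S(2,1) = 26.5900; S(2,2) = 13.2974
Terminal payoffs V(N, i) = max(S_T - K, 0):
  V(2,0) = 25.260294; V(2,1) = 0.000000; V(2,2) = 0.000000
Backward induction: V(k, i) = exp(-r*dt) * [p * V(k+1, i) + (1-p) * V(k+1, i+1)].
  V(1,0) = exp(-r*dt) * [p*25.260294 + (1-p)*0.000000] = 11.016227
  V(1,1) = exp(-r*dt) * [p*0.000000 + (1-p)*0.000000] = 0.000000
  V(0,0) = exp(-r*dt) * [p*11.016227 + (1-p)*0.000000] = 4.804270

Answer: Price = V(0,0) = 4.8043


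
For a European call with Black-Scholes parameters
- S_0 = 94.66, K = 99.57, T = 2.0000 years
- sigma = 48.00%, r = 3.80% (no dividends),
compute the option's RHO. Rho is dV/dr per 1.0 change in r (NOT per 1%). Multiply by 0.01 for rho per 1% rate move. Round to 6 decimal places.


Answer: Rho = 70.383517

Derivation:
d1 = 0.3768740817; d2 = -0.3019484282
phi(d1) = 0.3715932006; exp(-qT) = 1.0000000000; exp(-rT) = 0.9268162066
N(d2) = 0.3813456886
Rho = K*T*exp(-rT)*N(d2) = 99.5700 * 2.0000 * 0.9268162066 * 0.3813456886 = 70.383517


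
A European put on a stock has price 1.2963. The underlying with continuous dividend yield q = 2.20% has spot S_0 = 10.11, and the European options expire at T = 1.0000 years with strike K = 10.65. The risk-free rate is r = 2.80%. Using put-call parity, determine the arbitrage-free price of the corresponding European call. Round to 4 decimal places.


Put-call parity: C - P = S_0 * exp(-qT) - K * exp(-rT).
S_0 * exp(-qT) = 10.1100 * 0.97824024 = 9.89000878
K * exp(-rT) = 10.6500 * 0.97238837 = 10.35593611
C = P + S*exp(-qT) - K*exp(-rT)
C = 1.2963 + 9.89000878 - 10.35593611 = 0.8304

Answer: Call price = 0.8304


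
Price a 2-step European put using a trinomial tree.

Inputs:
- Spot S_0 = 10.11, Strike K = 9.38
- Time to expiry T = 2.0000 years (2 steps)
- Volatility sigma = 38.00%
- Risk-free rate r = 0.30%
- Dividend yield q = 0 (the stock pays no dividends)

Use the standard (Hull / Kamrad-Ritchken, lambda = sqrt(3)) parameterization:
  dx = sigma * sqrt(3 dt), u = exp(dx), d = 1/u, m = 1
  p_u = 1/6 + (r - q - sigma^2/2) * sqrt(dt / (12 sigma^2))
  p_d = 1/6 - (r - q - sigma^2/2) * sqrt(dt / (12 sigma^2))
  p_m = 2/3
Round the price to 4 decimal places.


dt = T/N = 1.000000; dx = sigma*sqrt(3*dt) = 0.658179
u = exp(dx) = 1.931273; d = 1/u = 0.517793
p_u = 0.114097, p_m = 0.666667, p_d = 0.219236
Discount per step: exp(-r*dt) = 0.997004
Stock lattice S(k, j) with j the centered position index:
  k=0: S(0,+0) = 10.1100
  k=1: S(1,-1) = 5.2349; S(1,+0) = 10.1100; S(1,+1) = 19.5252
  k=2: S(2,-2) = 2.7106; S(2,-1) = 5.2349; S(2,+0) = 10.1100; S(2,+1) = 19.5252; S(2,+2) = 37.7084
Terminal payoffs V(N, j) = max(K - S_T, 0):
  V(2,-2) = 6.669410; V(2,-1) = 4.145111; V(2,+0) = 0.000000; V(2,+1) = 0.000000; V(2,+2) = 0.000000
Backward induction: V(k, j) = exp(-r*dt) * [p_u * V(k+1, j+1) + p_m * V(k+1, j) + p_d * V(k+1, j-1)]
  V(1,-1) = exp(-r*dt) * [p_u*0.000000 + p_m*4.145111 + p_d*6.669410] = 4.212924
  V(1,+0) = exp(-r*dt) * [p_u*0.000000 + p_m*0.000000 + p_d*4.145111] = 0.906035
  V(1,+1) = exp(-r*dt) * [p_u*0.000000 + p_m*0.000000 + p_d*0.000000] = 0.000000
  V(0,+0) = exp(-r*dt) * [p_u*0.000000 + p_m*0.906035 + p_d*4.212924] = 1.523071

Answer: Price = V(0,0) = 1.5231


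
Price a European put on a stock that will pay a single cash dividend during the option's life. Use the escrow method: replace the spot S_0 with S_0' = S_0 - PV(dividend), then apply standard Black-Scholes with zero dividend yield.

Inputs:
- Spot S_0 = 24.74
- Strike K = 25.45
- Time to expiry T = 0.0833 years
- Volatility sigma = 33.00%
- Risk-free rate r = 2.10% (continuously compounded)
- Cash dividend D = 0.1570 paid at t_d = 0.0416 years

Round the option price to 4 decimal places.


PV(D) = D * exp(-r * t_d) = 0.1570 * 0.99912678 = 0.15686290
S_0' = S_0 - PV(D) = 24.7400 - 0.15686290 = 24.58313710
d1 = (ln(S_0'/K) + (r + sigma^2/2)*T) / (sigma*sqrt(T)) = -0.29786770
d2 = d1 - sigma*sqrt(T) = -0.39311144
exp(-rT) = 0.99825223
N(-d1) = 0.61709793; N(-d2) = 0.65288141
P = K * exp(-rT) * N(-d2) - S_0' * N(-d1) = 25.4500 * 0.99825223 * 0.65288141 - 24.58313710 * 0.61709793 = 1.4166

Answer: Price = 1.4166
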